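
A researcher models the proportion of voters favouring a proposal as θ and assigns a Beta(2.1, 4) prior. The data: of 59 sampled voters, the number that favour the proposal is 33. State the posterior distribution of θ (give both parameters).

Observing 33 successes and 26 failures updates Beta(2.1, 4) by adding the success and failure counts to the two shape parameters: α = 2.1+33 = 35.1, β = 4+26 = 30.

Posterior: Beta(35.1, 30)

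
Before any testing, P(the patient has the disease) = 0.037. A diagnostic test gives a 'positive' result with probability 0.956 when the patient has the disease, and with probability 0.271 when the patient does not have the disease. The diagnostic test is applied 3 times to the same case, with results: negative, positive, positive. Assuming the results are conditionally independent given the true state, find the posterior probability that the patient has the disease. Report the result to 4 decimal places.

With H the event that the patient has the disease, the joint likelihood of the observed sequence is P(data|H) = 0.044·0.956·0.956 = 0.040213 and P(data|¬H) = 0.729·0.271·0.271 = 0.053538.
Bayes: P(H|data) = 0.037·0.040213 / (0.037·0.040213 + 0.963·0.053538) = 0.0014879/0.053045 = 0.0280.

Posterior P(H) ≈ 0.0280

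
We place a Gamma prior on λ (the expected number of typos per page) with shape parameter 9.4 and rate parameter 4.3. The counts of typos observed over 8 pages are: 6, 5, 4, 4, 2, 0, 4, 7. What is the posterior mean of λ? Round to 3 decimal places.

Posterior mean ≈ 3.366

The Poisson likelihood adds the total count to the shape and the number of exposure periods to the rate. Here ∑xᵢ = 32 and n = 8, so shape 9.4→41.4 and rate 4.3→12.3.
E[λ | data] = 41.4/12.3 = 3.366.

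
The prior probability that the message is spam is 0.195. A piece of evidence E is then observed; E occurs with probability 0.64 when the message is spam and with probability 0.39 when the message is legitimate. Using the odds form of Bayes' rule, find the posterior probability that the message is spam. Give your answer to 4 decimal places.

Posterior probability ≈ 0.2844

Prior odds = 0.195/(1−0.195) = 0.24224.
Likelihood ratio for E = 0.64/0.39 = 1.6410.
Posterior odds = prior odds × LR = 0.39752.
Posterior probability = odds/(1+odds) = 0.39752/1.3975 = 0.2844.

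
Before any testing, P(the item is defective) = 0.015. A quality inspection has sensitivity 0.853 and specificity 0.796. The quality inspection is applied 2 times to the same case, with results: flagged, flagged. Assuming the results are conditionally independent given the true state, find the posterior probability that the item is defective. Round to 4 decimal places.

With H the event that the item is defective, the joint likelihood of the observed sequence is P(data|H) = 0.853·0.853 = 0.72761 and P(data|¬H) = 0.204·0.204 = 0.041616.
Bayes: P(H|data) = 0.015·0.72761 / (0.015·0.72761 + 0.985·0.041616) = 0.010914/0.051906 = 0.2103.

Posterior P(H) ≈ 0.2103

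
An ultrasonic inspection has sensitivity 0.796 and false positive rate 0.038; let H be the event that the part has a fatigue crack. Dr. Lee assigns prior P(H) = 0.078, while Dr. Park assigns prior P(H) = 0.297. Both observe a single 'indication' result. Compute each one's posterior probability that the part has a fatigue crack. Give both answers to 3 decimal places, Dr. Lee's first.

The likelihood ratio for an 'indication' result is 0.796/0.038 = 20.947.
Dr. Lee: prior odds 0.078/0.922 = 0.084599; posterior odds 1.7721; posterior probability 0.639.
Dr. Park: prior odds 0.297/0.703 = 0.42248; posterior odds 8.8497; posterior probability 0.898.

Dr. Lee: 0.639; Dr. Park: 0.898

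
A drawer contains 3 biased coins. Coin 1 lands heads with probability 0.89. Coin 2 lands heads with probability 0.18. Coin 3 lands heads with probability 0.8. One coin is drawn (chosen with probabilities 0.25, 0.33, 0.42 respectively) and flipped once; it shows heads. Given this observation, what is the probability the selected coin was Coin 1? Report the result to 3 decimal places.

P(heads|C1) = 0.89; P(heads|C2) = 0.18; P(heads|C3) = 0.8.
Prior × likelihood for each source: 0.25·0.89=0.2225, 0.33·0.18=0.05940, 0.42·0.8=0.3360. Summing gives P(heads) = 0.61790.
P(Coin 1 | heads) = 0.2225 / 0.61790 = 0.360.

Posterior probability ≈ 0.360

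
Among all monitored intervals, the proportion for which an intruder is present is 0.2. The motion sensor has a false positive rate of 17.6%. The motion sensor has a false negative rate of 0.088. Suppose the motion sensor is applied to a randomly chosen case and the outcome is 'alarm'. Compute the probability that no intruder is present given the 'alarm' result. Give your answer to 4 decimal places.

P(¬H | E) ≈ 0.4356

Let H be the event that an intruder is present. P(H) = 0.2, so P(¬H) = 0.8. With E the 'alarm' result, P(E|H) = 0.912 and P(E|¬H) = 0.176.
P(E) = 0.912·0.2 + 0.176·0.8 = 0.18240 + 0.14080 = 0.32320.
By Bayes' theorem, P(H|E) = 0.18240 / 0.32320 = 0.5644. Hence P(¬H|E) = 1 − 0.5644 = 0.4356.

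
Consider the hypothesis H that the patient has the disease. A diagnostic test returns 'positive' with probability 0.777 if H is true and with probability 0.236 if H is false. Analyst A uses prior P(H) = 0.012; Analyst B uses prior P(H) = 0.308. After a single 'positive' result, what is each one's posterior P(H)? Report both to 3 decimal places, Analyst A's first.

Analyst A: 0.038; Analyst B: 0.594

P('+'|H) = 0.777, P('+'|¬H) = 0.236.
Analyst A: numerator 0.777·0.012 = 0.0093240; evidence = 0.0093240+0.236·0.988 = 0.24249; posterior = 0.038.
Analyst B: numerator 0.777·0.308 = 0.23932; evidence = 0.23932+0.236·0.692 = 0.40263; posterior = 0.594.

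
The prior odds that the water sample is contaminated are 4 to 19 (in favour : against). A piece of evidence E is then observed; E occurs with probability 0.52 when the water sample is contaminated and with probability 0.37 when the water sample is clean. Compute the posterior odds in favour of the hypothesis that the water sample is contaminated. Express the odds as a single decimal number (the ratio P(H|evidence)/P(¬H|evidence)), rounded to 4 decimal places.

Prior odds = 4/19 = 0.21053.
Likelihood ratio for E = 0.52/0.37 = 1.4054.
Posterior odds = prior odds × LR = 0.29587.

Posterior odds ≈ 0.2959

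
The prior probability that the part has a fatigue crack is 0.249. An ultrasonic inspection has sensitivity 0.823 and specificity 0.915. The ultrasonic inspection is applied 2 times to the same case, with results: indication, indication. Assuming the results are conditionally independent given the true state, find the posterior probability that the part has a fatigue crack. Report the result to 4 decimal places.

Posterior P(H) ≈ 0.9688

With H the event that the part has a fatigue crack, the joint likelihood of the observed sequence is P(data|H) = 0.823·0.823 = 0.67733 and P(data|¬H) = 0.085·0.085 = 0.0072250.
Bayes: P(H|data) = 0.249·0.67733 / (0.249·0.67733 + 0.751·0.0072250) = 0.16865/0.17408 = 0.9688.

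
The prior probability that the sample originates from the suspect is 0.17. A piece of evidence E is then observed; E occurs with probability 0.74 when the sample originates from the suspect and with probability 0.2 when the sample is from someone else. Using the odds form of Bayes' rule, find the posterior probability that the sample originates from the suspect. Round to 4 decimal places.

Prior odds = 0.17/(1−0.17) = 0.20482.
Likelihood ratio for E = 0.74/0.2 = 3.7000.
Posterior odds = prior odds × LR = 0.75783.
Posterior probability = odds/(1+odds) = 0.75783/1.7578 = 0.4311.

Posterior probability ≈ 0.4311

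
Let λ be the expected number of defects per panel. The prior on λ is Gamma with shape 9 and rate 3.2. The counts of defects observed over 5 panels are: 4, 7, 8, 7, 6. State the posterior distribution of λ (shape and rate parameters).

Total count ∑xᵢ = 32 over n = 5 panels.
Gamma is conjugate to the Poisson likelihood: posterior is Gamma(shape = 9+32 = 41, rate = 3.2+5 = 8.2).

Posterior: Gamma(shape=41, rate=8.2)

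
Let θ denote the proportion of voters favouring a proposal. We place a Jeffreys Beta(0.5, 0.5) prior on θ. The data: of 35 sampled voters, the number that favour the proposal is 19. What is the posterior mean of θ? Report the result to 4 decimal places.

Posterior mean ≈ 0.5417

Observing 19 successes and 16 failures updates Beta(0.5, 0.5) by adding the success and failure counts to the two shape parameters: α = 0.5+19 = 19.5, β = 0.5+16 = 16.5.
E[θ | data] = 19.5/(19.5+16.5) = 0.5417.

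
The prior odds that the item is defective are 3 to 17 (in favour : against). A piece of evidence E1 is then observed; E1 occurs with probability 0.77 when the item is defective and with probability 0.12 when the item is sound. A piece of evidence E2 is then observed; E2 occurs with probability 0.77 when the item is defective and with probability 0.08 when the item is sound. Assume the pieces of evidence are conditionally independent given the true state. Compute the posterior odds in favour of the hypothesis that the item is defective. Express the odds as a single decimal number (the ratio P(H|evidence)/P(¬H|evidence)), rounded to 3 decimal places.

Posterior odds ≈ 10.899

Prior odds = 3/17 = 0.17647. In log-odds, ln(0.17647) = -1.7346.
Add log likelihood ratios: ln(6.4167) + ln(9.6250) = 4.1233.
Posterior log-odds = 2.3887, so posterior odds = exp(2.3887) = 10.899.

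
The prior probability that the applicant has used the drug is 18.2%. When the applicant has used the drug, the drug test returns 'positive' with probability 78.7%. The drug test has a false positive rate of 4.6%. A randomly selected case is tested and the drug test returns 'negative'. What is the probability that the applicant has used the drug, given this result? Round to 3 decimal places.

P(H | E) ≈ 0.047

Write H for 'the applicant has used the drug'. Prior odds H:¬H = 0.182/0.818 = 0.22249. For the 'negative' outcome, the likelihood ratio is 0.213/0.954 = 0.22327.
Posterior odds = 0.22249 × 0.22327 = 0.049676, so P(H|E) = 0.049676/(1+0.049676) = 0.047.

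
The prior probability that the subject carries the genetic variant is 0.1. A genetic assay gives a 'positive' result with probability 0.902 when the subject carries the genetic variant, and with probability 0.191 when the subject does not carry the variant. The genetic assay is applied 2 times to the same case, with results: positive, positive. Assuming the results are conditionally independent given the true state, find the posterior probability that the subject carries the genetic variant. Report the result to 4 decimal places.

Let H be the event that the subject carries the genetic variant; start with P(H) = 0.1. P('positive'|H) = 0.902, P('positive'|¬H) = 0.191.
Update on result 1 ('positive'): P(H) ← 0.902·0.1000 / (0.902·0.1000 + 0.191·0.9000) = 0.090200/0.26210 = 0.3441.
Update on result 2 ('positive'): P(H) ← 0.902·0.3441 / (0.902·0.3441 + 0.191·0.6559) = 0.31042/0.43569 = 0.7125.

Posterior P(H) ≈ 0.7125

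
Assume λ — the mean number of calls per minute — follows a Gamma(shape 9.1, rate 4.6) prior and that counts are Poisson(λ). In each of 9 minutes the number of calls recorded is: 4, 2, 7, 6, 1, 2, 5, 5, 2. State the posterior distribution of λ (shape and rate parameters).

Total count ∑xᵢ = 34 over n = 9 minutes.
Gamma is conjugate to the Poisson likelihood: posterior is Gamma(shape = 9.1+34 = 43.1, rate = 4.6+9 = 13.6).

Posterior: Gamma(shape=43.1, rate=13.6)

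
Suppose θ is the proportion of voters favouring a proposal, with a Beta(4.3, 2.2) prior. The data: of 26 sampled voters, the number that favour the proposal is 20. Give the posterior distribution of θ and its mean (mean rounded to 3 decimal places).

Posterior: Beta(24.3, 8.2); mean ≈ 0.748

Observing 20 successes and 6 failures updates Beta(4.3, 2.2) by adding the success and failure counts to the two shape parameters: α = 4.3+20 = 24.3, β = 2.2+6 = 8.2.
E[θ | data] = 24.3/(24.3+8.2) = 0.748.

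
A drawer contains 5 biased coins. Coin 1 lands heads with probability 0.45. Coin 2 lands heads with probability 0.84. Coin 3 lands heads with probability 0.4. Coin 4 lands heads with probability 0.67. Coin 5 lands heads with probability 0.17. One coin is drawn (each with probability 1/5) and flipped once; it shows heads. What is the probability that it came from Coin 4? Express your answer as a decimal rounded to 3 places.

Posterior probability ≈ 0.265

Tabulate prior·likelihood by source: [1] prior 0.2, lik 0.45, product 0.09000; [2] prior 0.2, lik 0.84, product 0.1680; [3] prior 0.2, lik 0.4, product 0.08000; [4] prior 0.2, lik 0.67, product 0.1340; [5] prior 0.2, lik 0.17, product 0.03400.
Normalizing constant = 0.50600; the posterior for Coin 4 is its product over the sum, 0.1340/0.50600 = 0.265.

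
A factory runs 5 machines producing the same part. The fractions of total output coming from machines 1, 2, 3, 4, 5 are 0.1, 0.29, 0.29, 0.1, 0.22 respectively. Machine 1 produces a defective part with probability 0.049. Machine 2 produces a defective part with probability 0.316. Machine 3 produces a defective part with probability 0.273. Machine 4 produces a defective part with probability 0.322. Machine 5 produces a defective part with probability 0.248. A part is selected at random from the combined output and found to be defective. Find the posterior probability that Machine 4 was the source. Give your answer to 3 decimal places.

Posterior probability ≈ 0.123

P(defective|M1) = 0.049; P(defective|M2) = 0.316; P(defective|M3) = 0.273; P(defective|M4) = 0.322; P(defective|M5) = 0.248.
Prior × likelihood for each source: 0.1·0.049=0.004900, 0.29·0.316=0.09164, 0.29·0.273=0.07917, 0.1·0.322=0.03220, 0.22·0.248=0.05456. Summing gives P(defective) = 0.26247.
P(Machine 4 | defective) = 0.03220 / 0.26247 = 0.123.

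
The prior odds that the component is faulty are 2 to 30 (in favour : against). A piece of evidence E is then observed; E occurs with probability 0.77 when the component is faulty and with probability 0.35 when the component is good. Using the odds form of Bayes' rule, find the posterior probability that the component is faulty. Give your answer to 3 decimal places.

Prior odds = 2/30 = 0.066667.
Likelihood ratio for E = 0.77/0.35 = 2.2000.
Posterior odds = prior odds × LR = 0.14667.
Posterior probability = odds/(1+odds) = 0.14667/1.1467 = 0.128.

Posterior probability ≈ 0.128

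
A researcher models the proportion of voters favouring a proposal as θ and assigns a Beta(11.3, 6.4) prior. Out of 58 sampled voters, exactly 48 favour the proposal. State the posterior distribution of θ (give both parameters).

Posterior: Beta(59.3, 16.4)

The binomial likelihood is conjugate to the Beta prior: with 48 successes and 10 failures, the posterior is Beta(11.3+48, 6.4+10) = Beta(59.3, 16.4).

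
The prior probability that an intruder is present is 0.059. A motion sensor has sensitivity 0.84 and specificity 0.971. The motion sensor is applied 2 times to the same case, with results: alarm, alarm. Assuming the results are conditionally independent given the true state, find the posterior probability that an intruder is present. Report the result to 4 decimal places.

Let H be the event that an intruder is present; start with P(H) = 0.059. P('alarm'|H) = 0.84, P('alarm'|¬H) = 0.029.
Update on result 1 ('alarm'): P(H) ← 0.84·0.0590 / (0.84·0.0590 + 0.029·0.9410) = 0.049560/0.076849 = 0.6449.
Update on result 2 ('alarm'): P(H) ← 0.84·0.6449 / (0.84·0.6449 + 0.029·0.3551) = 0.54172/0.55201 = 0.9813.

Posterior P(H) ≈ 0.9813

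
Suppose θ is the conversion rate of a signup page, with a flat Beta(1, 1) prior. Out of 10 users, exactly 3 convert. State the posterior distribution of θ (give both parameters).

Posterior: Beta(4, 8)

The binomial likelihood is conjugate to the Beta prior: with 3 successes and 7 failures, the posterior is Beta(1+3, 1+7) = Beta(4, 8).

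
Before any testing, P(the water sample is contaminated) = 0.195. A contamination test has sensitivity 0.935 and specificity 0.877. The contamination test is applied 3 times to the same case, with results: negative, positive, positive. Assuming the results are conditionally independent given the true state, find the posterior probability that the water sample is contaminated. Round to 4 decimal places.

Posterior P(H) ≈ 0.5092

Let H be the event that the water sample is contaminated; start with P(H) = 0.195. P('positive'|H) = 0.935, P('positive'|¬H) = 0.123.
Update on result 1 ('negative'): P(H) ← 0.065·0.1950 / (0.065·0.1950 + 0.877·0.8050) = 0.012675/0.71866 = 0.0176.
Update on result 2 ('positive'): P(H) ← 0.935·0.0176 / (0.935·0.0176 + 0.123·0.9824) = 0.016491/0.13732 = 0.1201.
Update on result 3 ('positive'): P(H) ← 0.935·0.1201 / (0.935·0.1201 + 0.123·0.8799) = 0.11228/0.22051 = 0.5092.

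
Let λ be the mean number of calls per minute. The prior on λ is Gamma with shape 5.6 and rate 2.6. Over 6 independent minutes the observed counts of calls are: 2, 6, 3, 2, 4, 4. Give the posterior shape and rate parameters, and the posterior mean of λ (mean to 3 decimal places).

Total count ∑xᵢ = 21 over n = 6 minutes.
Gamma is conjugate to the Poisson likelihood: posterior is Gamma(shape = 5.6+21 = 26.6, rate = 2.6+6 = 8.6).
E[λ | data] = 26.6/8.6 = 3.093.

Posterior: Gamma(shape=26.6, rate=8.6); mean ≈ 3.093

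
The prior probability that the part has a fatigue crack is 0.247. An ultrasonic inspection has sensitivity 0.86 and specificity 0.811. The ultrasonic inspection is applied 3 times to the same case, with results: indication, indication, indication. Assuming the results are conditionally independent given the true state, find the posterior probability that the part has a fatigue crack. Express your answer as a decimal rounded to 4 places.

Let H be the event that the part has a fatigue crack; start with P(H) = 0.247. P('indication'|H) = 0.86, P('indication'|¬H) = 0.189.
Update on result 1 ('indication'): P(H) ← 0.86·0.2470 / (0.86·0.2470 + 0.189·0.7530) = 0.21242/0.35474 = 0.5988.
Update on result 2 ('indication'): P(H) ← 0.86·0.5988 / (0.86·0.5988 + 0.189·0.4012) = 0.51498/0.59080 = 0.8717.
Update on result 3 ('indication'): P(H) ← 0.86·0.8717 / (0.86·0.8717 + 0.189·0.1283) = 0.74963/0.77388 = 0.9687.

Posterior P(H) ≈ 0.9687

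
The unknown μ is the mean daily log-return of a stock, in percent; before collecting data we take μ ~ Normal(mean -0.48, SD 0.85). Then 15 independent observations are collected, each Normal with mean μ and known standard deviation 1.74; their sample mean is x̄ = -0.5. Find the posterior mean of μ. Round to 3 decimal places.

Prior precision 1/τ₀² = 1/0.85² = 1.38408; data precision n/σ² = 15/1.74² = 4.95442.
Posterior precision = 1.38408 + 4.95442 = 6.33850.
Posterior mean = (1.38408·-0.48 + 4.95442·-0.5) / 6.33850 = -0.496.

Posterior mean ≈ -0.496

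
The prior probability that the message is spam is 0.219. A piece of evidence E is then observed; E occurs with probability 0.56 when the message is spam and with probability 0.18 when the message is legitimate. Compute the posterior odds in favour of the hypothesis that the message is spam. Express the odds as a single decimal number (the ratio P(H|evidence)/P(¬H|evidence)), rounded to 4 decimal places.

Posterior odds ≈ 0.8724

Prior odds = 0.219/(1−0.219) = 0.28041. In log-odds, ln(0.28041) = -1.2715.
Add log likelihood ratio: ln(3.1111) = 1.1350.
Posterior log-odds = -0.13652, so posterior odds = exp(-0.13652) = 0.87239.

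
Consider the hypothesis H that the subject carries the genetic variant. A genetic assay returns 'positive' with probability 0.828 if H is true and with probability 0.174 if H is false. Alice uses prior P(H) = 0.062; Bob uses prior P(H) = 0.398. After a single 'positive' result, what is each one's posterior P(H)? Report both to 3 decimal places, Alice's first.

Alice: 0.239; Bob: 0.759

The likelihood ratio for a 'positive' result is 0.828/0.174 = 4.7586.
Alice: prior odds 0.062/0.938 = 0.066098; posterior odds 0.31454; posterior probability 0.239.
Bob: prior odds 0.398/0.602 = 0.66113; posterior odds 3.1461; posterior probability 0.759.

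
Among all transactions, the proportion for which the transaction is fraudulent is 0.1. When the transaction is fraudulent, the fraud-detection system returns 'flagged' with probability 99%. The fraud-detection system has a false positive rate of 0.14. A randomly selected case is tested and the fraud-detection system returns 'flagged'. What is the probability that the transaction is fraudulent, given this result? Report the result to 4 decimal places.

Write H for 'the transaction is fraudulent'. Prior odds H:¬H = 0.1/0.9 = 0.11111. For the 'flagged' outcome, the likelihood ratio is 0.99/0.14 = 7.0714.
Posterior odds = 0.11111 × 7.0714 = 0.78571, so P(H|E) = 0.78571/(1+0.78571) = 0.4400.

P(H | E) ≈ 0.4400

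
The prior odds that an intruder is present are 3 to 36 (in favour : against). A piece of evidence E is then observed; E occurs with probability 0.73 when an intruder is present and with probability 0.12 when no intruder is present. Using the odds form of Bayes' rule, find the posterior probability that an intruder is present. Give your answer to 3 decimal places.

Posterior probability ≈ 0.336

Prior odds = 3/36 = 0.083333. In log-odds, ln(0.083333) = -2.4849.
Add log likelihood ratio: ln(6.0833) = 1.8056.
Posterior log-odds = -0.67935, so posterior odds = exp(-0.67935) = 0.50694. Converting, P(H|E) = 0.50694/1.5069 = 0.336.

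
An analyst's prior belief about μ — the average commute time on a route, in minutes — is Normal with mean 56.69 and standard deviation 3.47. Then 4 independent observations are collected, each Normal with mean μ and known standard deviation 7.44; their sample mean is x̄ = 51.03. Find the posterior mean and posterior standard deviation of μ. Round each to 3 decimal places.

Prior precision 1/τ₀² = 1/3.47² = 0.0830503; data precision n/σ² = 4/7.44² = 0.0722627.
Posterior precision = 0.0830503 + 0.0722627 = 0.155313, giving posterior SD = 1/√0.155313 = 2.537.
Posterior mean = (0.0830503·56.69 + 0.0722627·51.03) / 0.155313 = 54.057.

Posterior mean ≈ 54.057; posterior SD ≈ 2.537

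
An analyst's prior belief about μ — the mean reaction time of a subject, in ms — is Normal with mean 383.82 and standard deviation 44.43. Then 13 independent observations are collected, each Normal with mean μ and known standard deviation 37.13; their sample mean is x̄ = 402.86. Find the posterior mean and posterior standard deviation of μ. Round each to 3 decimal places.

Prior precision 1/τ₀² = 1/44.43² = 0.00050658; data precision n/σ² = 13/37.13² = 0.00942960.
Posterior precision = 0.00050658 + 0.00942960 = 0.00993618, giving posterior SD = 1/√0.00993618 = 10.032.
Posterior mean = (0.00050658·383.82 + 0.00942960·402.86) / 0.00993618 = 401.889.

Posterior mean ≈ 401.889; posterior SD ≈ 10.032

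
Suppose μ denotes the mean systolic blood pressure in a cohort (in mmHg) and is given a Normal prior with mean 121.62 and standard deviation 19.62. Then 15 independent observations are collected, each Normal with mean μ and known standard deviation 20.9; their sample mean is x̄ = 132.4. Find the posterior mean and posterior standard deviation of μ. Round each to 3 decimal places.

Prior precision 1/τ₀² = 1/19.62² = 0.00259778; data precision n/σ² = 15/20.9² = 0.0343399.
Posterior precision = 0.00259778 + 0.0343399 = 0.0369377, giving posterior SD = 1/√0.0369377 = 5.203.
Posterior mean = (0.00259778·121.62 + 0.0343399·132.4) / 0.0369377 = 131.642.

Posterior mean ≈ 131.642; posterior SD ≈ 5.203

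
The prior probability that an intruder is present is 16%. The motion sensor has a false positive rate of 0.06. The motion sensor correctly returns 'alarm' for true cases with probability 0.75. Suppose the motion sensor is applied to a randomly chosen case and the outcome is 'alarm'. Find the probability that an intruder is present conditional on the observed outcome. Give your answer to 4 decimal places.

Let H be the event that an intruder is present. P(H) = 0.16, so P(¬H) = 0.84. With E the 'alarm' result, P(E|H) = 0.75 and P(E|¬H) = 0.06.
P(E) = 0.75·0.16 + 0.06·0.84 = 0.12000 + 0.050400 = 0.17040.
By Bayes' theorem, P(H|E) = 0.12000 / 0.17040 = 0.7042.

P(H | E) ≈ 0.7042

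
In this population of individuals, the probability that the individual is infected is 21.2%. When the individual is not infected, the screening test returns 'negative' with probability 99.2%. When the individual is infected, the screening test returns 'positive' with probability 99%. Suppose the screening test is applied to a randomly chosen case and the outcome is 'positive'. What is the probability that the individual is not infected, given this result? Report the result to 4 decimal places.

Write H for 'the individual is infected'. Prior odds H:¬H = 0.212/0.788 = 0.26904. For the 'positive' outcome, the likelihood ratio is 0.99/0.008 = 123.75.
Posterior odds = 0.26904 × 123.75 = 33.293, so P(H|E) = 33.293/(1+33.293) = 0.9708. Then P(¬H|E) = 1 − 0.9708 = 0.0292.

P(¬H | E) ≈ 0.0292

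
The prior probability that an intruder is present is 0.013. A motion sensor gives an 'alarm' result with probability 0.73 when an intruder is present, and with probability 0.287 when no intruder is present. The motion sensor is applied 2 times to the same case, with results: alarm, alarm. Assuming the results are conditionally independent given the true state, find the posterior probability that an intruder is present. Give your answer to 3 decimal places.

Posterior P(H) ≈ 0.079

Let H be the event that an intruder is present; start with P(H) = 0.013. P('alarm'|H) = 0.73, P('alarm'|¬H) = 0.287.
Update on result 1 ('alarm'): P(H) ← 0.73·0.0130 / (0.73·0.0130 + 0.287·0.9870) = 0.0094900/0.29276 = 0.0324.
Update on result 2 ('alarm'): P(H) ← 0.73·0.0324 / (0.73·0.0324 + 0.287·0.9676) = 0.023663/0.30136 = 0.0785.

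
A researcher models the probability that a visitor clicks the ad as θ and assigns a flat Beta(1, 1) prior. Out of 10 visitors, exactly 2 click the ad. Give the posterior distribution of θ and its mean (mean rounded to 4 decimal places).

The binomial likelihood is conjugate to the Beta prior: with 2 successes and 8 failures, the posterior is Beta(1+2, 1+8) = Beta(3, 9).
Posterior mean = α/(α+β) = 3/12 = 0.2500.

Posterior: Beta(3, 9); mean ≈ 0.2500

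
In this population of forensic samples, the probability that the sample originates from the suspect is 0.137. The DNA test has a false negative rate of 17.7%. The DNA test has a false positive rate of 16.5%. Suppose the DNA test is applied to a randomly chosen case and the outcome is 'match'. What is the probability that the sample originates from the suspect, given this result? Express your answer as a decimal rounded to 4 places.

P(H | E) ≈ 0.4419

Write H for 'the sample originates from the suspect'. Prior odds H:¬H = 0.137/0.863 = 0.15875. For the 'match' outcome, the likelihood ratio is 0.823/0.165 = 4.9879.
Posterior odds = 0.15875 × 4.9879 = 0.79182, so P(H|E) = 0.79182/(1+0.79182) = 0.4419.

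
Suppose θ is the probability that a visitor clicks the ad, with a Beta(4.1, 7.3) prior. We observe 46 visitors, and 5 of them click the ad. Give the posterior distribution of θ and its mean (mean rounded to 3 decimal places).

Observing 5 successes and 41 failures updates Beta(4.1, 7.3) by adding the success and failure counts to the two shape parameters: α = 4.1+5 = 9.1, β = 7.3+41 = 48.3.
Posterior mean = α/(α+β) = 9.1/57.4 = 0.159.

Posterior: Beta(9.1, 48.3); mean ≈ 0.159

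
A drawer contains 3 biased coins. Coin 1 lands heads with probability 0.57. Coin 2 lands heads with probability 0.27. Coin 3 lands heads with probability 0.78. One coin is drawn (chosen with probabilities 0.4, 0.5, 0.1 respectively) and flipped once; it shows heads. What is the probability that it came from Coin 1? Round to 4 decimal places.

Tabulate prior·likelihood by source: [1] prior 0.4, lik 0.57, product 0.2280; [2] prior 0.5, lik 0.27, product 0.1350; [3] prior 0.1, lik 0.78, product 0.07800.
Normalizing constant = 0.44100; the posterior for Coin 1 is its product over the sum, 0.2280/0.44100 = 0.5170.

Posterior probability ≈ 0.5170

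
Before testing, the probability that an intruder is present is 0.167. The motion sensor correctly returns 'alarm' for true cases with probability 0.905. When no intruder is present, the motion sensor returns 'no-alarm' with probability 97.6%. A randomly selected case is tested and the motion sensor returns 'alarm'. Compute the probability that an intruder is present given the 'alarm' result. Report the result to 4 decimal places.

P(H | E) ≈ 0.8832

Let H be the event that an intruder is present. P(H) = 0.167, so P(¬H) = 0.833. With E the 'alarm' result, P(E|H) = 0.905 and P(E|¬H) = 0.024.
P(E) = 0.905·0.167 + 0.024·0.833 = 0.15114 + 0.019992 = 0.17113.
By Bayes' theorem, P(H|E) = 0.15114 / 0.17113 = 0.8832.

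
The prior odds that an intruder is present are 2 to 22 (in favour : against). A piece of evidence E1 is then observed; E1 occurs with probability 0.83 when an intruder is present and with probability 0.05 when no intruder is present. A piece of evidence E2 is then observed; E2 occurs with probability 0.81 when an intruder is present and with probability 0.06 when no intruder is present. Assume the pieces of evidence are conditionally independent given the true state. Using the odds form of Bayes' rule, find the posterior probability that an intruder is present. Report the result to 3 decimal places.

Prior odds = 2/22 = 0.090909. In log-odds, ln(0.090909) = -2.3979.
Add log likelihood ratios: ln(16.600) + ln(13.500) = 5.4121.
Posterior log-odds = 3.0142, so posterior odds = exp(3.0142) = 20.373. Converting, P(H|E) = 20.373/21.373 = 0.953.

Posterior probability ≈ 0.953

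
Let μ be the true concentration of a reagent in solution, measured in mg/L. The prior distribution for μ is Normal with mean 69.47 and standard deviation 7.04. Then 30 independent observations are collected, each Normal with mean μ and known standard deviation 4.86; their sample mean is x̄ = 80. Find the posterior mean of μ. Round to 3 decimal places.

Posterior mean ≈ 79.835

With known σ, the Normal prior is conjugate. Weight on the data is w = (n/σ²)/(n/σ² + 1/τ₀²) = 1.27013/(1.27013+0.0201769) = 0.98436.
Posterior mean = w·x̄ + (1−w)·μ₀ = 0.98436·80 + 0.015637·69.47 = 79.835.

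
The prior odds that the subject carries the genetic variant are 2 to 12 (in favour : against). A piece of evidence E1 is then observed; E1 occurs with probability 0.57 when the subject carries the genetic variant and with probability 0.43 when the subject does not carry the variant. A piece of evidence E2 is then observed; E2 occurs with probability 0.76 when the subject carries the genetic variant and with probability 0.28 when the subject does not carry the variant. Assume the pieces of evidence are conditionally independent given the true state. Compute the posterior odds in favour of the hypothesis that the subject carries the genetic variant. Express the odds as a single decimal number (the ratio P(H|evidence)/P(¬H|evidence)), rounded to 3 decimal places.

Prior odds = 2/12 = 0.16667. In log-odds, ln(0.16667) = -1.7918.
Add log likelihood ratios: ln(1.3256) + ln(2.7143) = 1.2804.
Posterior log-odds = -0.51138, so posterior odds = exp(-0.51138) = 0.59967.

Posterior odds ≈ 0.600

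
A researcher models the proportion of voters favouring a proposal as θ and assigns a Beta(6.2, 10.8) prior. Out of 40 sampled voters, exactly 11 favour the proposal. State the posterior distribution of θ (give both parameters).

Observing 11 successes and 29 failures updates Beta(6.2, 10.8) by adding the success and failure counts to the two shape parameters: α = 6.2+11 = 17.2, β = 10.8+29 = 39.8.

Posterior: Beta(17.2, 39.8)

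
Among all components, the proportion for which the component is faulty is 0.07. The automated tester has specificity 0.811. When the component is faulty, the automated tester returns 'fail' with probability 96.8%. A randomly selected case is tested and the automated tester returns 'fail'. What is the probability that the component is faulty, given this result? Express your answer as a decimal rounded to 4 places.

P(H | E) ≈ 0.2782

Let H be the event that the component is faulty. P(H) = 0.07, so P(¬H) = 0.93. With E the 'fail' result, P(E|H) = 0.968 and P(E|¬H) = 0.189.
P(E) = 0.968·0.07 + 0.189·0.93 = 0.067760 + 0.17577 = 0.24353.
By Bayes' theorem, P(H|E) = 0.067760 / 0.24353 = 0.2782.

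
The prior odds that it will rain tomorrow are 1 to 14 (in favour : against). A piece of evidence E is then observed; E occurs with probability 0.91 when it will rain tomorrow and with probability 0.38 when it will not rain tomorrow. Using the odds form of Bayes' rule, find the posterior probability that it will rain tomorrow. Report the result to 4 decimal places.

Posterior probability ≈ 0.1461

Prior odds = 1/14 = 0.071429. In log-odds, ln(0.071429) = -2.6391.
Add log likelihood ratio: ln(2.3947) = 0.87327.
Posterior log-odds = -1.7658, so posterior odds = exp(-1.7658) = 0.17105. Converting, P(H|E) = 0.17105/1.1711 = 0.1461.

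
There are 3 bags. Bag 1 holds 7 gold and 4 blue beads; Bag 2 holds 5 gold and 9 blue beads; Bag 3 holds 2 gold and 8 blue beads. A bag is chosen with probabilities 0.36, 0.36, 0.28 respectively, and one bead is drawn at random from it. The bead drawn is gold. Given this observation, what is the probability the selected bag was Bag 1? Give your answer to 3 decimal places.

Tabulate prior·likelihood by source: [1] prior 0.36, lik 0.6364, product 0.2291; [2] prior 0.36, lik 0.3571, product 0.1286; [3] prior 0.28, lik 0.2, product 0.05600.
Normalizing constant = 0.41366; the posterior for Bag 1 is its product over the sum, 0.2291/0.41366 = 0.554.

Posterior probability ≈ 0.554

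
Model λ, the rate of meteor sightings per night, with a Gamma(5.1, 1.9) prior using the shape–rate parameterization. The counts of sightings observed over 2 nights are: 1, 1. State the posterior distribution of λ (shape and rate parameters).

Posterior: Gamma(shape=7.1, rate=3.9)

Total count ∑xᵢ = 2 over n = 2 nights.
Gamma is conjugate to the Poisson likelihood: posterior is Gamma(shape = 5.1+2 = 7.1, rate = 1.9+2 = 3.9).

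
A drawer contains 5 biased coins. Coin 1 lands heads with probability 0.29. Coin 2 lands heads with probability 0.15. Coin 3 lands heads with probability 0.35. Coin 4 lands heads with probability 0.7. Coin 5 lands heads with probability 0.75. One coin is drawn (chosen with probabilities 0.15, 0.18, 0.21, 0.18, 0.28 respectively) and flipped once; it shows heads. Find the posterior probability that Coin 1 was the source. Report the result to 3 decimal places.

Tabulate prior·likelihood by source: [1] prior 0.15, lik 0.29, product 0.04350; [2] prior 0.18, lik 0.15, product 0.02700; [3] prior 0.21, lik 0.35, product 0.07350; [4] prior 0.18, lik 0.7, product 0.1260; [5] prior 0.28, lik 0.75, product 0.2100.
Normalizing constant = 0.48000; the posterior for Coin 1 is its product over the sum, 0.04350/0.48000 = 0.091.

Posterior probability ≈ 0.091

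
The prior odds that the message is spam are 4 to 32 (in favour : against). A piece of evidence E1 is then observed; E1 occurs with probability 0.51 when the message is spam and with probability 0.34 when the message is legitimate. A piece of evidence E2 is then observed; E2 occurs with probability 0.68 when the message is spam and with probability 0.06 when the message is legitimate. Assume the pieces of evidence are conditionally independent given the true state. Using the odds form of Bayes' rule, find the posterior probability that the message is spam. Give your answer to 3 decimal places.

Posterior probability ≈ 0.680

Prior odds = 4/32 = 0.12500.
Likelihood ratio for E1 = 0.51/0.34 = 1.5000.
Likelihood ratio for E2 = 0.68/0.06 = 11.333.
Posterior odds = prior odds × LR₁ × LR₂ = 2.1250.
Posterior probability = odds/(1+odds) = 2.1250/3.1250 = 0.680.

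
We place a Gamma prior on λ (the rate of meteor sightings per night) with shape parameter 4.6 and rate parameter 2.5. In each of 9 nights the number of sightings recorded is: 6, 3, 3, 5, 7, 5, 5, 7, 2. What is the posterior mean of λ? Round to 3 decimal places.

The Poisson likelihood adds the total count to the shape and the number of exposure periods to the rate. Here ∑xᵢ = 43 and n = 9, so shape 4.6→47.6 and rate 2.5→11.5.
Posterior mean = shape/rate = 47.6/11.5 = 4.139.

Posterior mean ≈ 4.139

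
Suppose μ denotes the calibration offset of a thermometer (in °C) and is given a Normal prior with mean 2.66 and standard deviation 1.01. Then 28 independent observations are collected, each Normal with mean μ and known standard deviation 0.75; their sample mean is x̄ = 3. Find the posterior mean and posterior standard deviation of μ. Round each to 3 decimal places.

Prior precision 1/τ₀² = 1/1.01² = 0.980296; data precision n/σ² = 28/0.75² = 49.7778.
Posterior precision = 0.980296 + 49.7778 = 50.7581, giving posterior SD = 1/√50.7581 = 0.140.
Posterior mean = (0.980296·2.66 + 49.7778·3) / 50.7581 = 2.993.

Posterior mean ≈ 2.993; posterior SD ≈ 0.140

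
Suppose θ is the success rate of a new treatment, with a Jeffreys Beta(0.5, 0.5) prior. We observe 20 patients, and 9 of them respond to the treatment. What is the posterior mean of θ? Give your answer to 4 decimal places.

The binomial likelihood is conjugate to the Beta prior: with 9 successes and 11 failures, the posterior is Beta(0.5+9, 0.5+11) = Beta(9.5, 11.5).
E[θ | data] = 9.5/(9.5+11.5) = 0.4524.

Posterior mean ≈ 0.4524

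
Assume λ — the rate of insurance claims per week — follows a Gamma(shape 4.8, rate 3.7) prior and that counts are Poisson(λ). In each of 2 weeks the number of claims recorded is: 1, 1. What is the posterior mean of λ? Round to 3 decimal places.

Posterior mean ≈ 1.193

Total count ∑xᵢ = 2 over n = 2 weeks.
Gamma is conjugate to the Poisson likelihood: posterior is Gamma(shape = 4.8+2 = 6.8, rate = 3.7+2 = 5.7).
E[λ | data] = 6.8/5.7 = 1.193.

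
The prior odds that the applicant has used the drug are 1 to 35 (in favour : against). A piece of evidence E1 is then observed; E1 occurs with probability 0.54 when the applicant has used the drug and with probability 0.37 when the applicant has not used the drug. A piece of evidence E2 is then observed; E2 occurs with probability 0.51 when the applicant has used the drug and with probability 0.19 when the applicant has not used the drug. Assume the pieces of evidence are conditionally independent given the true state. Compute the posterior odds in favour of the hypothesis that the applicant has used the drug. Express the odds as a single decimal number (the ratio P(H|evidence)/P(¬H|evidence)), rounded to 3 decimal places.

Posterior odds ≈ 0.112

Prior odds = 1/35 = 0.028571. In log-odds, ln(0.028571) = -3.5553.
Add log likelihood ratios: ln(1.4595) + ln(2.6842) = 1.3655.
Posterior log-odds = -2.1899, so posterior odds = exp(-2.1899) = 0.11193.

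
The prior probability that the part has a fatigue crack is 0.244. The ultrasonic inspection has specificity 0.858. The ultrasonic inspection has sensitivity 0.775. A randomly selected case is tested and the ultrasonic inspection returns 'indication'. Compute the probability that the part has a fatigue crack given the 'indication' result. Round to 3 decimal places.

Write H for 'the part has a fatigue crack'. Prior odds H:¬H = 0.244/0.756 = 0.32275. For the 'indication' outcome, the likelihood ratio is 0.775/0.142 = 5.4577.
Posterior odds = 0.32275 × 5.4577 = 1.7615, so P(H|E) = 1.7615/(1+1.7615) = 0.638.

P(H | E) ≈ 0.638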